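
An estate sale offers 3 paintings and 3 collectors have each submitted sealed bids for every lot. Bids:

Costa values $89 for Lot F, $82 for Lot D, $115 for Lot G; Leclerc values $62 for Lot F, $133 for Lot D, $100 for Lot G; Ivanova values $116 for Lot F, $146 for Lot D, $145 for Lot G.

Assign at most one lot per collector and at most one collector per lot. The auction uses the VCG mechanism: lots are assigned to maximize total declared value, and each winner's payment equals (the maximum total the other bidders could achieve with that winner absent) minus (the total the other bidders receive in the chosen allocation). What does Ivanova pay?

Ivanova pays $26.

Efficient allocation: Costa→Lot F ($89), Leclerc→Lot D ($133), Ivanova→Lot G ($145); total welfare W = $367.
Ivanova receives Lot G at value $145, so the others get W − 145 = $222.
Without Ivanova: best allocation of the remaining 2 bidders over all 3 lots is Costa→Lot G ($115), Leclerc→Lot D ($133), total $248.
VCG payment = (others' best without Ivanova) − (others' welfare with Ivanova) = 248 − 222 = $26.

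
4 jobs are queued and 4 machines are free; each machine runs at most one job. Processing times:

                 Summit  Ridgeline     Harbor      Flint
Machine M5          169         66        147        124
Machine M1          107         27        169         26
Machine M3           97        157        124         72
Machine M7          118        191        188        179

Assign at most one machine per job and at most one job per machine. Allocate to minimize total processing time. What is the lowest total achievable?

Minimum total: 334 min

Optimal: Summit→Machine M7 (118 min), Ridgeline→Machine M5 (66 min), Harbor→Machine M3 (124 min), Flint→Machine M1 (26 min) — total 118+66+124+26 = 334 min.
Next-best assignment: Summit→Machine M7, Ridgeline→Machine M1, Harbor→Machine M5, Flint→Machine M3 = 364 min.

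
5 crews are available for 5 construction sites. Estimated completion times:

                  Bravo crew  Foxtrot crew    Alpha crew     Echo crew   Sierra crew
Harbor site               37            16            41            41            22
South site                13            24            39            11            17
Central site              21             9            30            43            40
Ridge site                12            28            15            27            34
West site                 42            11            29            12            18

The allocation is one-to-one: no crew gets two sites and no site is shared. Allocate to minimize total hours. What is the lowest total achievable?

This is the linear assignment problem.
Optimal: Bravo crew→South site (13 hours), Foxtrot crew→Central site (9 hours), Alpha crew→Ridge site (15 hours), Echo crew→West site (12 hours), Sierra crew→Harbor site (22 hours) — total 13+9+15+12+22 = 71 hours.
Next-best assignment: Bravo crew→Central site, Foxtrot crew→West site, Alpha crew→Ridge site, Echo crew→South site, Sierra crew→Harbor site = 80 hours.

Minimum total: 71 hours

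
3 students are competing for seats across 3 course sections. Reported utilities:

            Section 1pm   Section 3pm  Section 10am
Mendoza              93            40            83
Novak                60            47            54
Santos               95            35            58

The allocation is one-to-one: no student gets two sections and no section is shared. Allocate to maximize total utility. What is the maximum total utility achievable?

Maximum total: 225 points

This is a one-to-one assignment (maximum-weight bipartite matching).
Optimal: Mendoza→Section 10am (83 points), Novak→Section 3pm (47 points), Santos→Section 1pm (95 points) — total 83+47+95 = 225 points.
Row-greedy (each student in turn takes its best remaining section) gives 182 points, worse by 43.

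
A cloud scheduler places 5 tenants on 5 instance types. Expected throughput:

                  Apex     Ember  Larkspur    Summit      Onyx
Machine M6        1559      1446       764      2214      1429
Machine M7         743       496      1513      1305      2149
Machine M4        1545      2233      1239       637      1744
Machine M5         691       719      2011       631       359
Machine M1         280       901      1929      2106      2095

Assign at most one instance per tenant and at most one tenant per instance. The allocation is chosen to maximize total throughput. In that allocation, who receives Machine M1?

Summit receives Machine M1.

This is the linear assignment problem.
Optimal: Apex→Machine M6 (1559 ops/s), Ember→Machine M4 (2233 ops/s), Larkspur→Machine M5 (2011 ops/s), Summit→Machine M1 (2106 ops/s), Onyx→Machine M7 (2149 ops/s) — total 1559+2233+2011+2106+2149 = 10058 ops/s.
Swapping Apex↔Onyx (Apex→Machine M7 743 ops/s, Onyx→Machine M6 1429 ops/s) loses 1536.
Summit's own top instance is Machine M6 (2214 ops/s), but forcing Summit→Machine M6 and reassigning the rest optimally gives only 9296 ops/s — worse by 762.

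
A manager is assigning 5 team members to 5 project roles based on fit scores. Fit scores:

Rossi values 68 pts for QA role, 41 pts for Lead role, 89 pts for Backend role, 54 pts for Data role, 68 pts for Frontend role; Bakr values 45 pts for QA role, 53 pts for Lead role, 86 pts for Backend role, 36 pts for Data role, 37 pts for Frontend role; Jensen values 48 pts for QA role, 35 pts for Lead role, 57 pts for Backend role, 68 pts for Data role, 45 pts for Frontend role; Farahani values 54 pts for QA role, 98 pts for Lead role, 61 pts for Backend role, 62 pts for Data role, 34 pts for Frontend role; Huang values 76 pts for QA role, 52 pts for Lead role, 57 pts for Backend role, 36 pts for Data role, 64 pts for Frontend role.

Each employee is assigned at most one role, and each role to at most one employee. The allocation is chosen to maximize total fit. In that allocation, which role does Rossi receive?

Rossi receives Frontend role.

Treat this as an assignment problem: match each employee to one role.
Optimal: Rossi→Frontend role (68 pts), Bakr→Backend role (86 pts), Jensen→Data role (68 pts), Farahani→Lead role (98 pts), Huang→QA role (76 pts) — total 68+86+68+98+76 = 396 pts.
Row-greedy (each employee in turn takes its best remaining role) gives 328 pts, worse by 68.
Next-best assignment: Rossi→QA role, Bakr→Backend role, Jensen→Data role, Farahani→Lead role, Huang→Frontend role = 384 pts.
Rossi's own top role is Backend role (89 pts), but forcing Rossi→Backend role and reassigning the rest optimally gives only 368 pts — worse by 28.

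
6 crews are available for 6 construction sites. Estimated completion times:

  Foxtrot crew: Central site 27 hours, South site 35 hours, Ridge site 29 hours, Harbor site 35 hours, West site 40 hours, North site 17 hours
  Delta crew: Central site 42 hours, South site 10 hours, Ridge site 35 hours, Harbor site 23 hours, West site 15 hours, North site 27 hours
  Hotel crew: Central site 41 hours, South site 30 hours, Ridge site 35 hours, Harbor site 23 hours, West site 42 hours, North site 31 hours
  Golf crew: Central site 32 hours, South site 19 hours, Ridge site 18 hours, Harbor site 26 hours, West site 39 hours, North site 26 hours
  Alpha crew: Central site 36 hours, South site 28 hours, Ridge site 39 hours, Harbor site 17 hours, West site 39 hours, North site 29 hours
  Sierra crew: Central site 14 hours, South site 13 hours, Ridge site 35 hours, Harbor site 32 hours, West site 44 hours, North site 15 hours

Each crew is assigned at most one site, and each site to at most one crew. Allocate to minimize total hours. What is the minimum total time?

Optimal: Foxtrot crew→North site (17 hours), Delta crew→West site (15 hours), Hotel crew→South site (30 hours), Golf crew→Ridge site (18 hours), Alpha crew→Harbor site (17 hours), Sierra crew→Central site (14 hours) — total 17+15+30+18+17+14 = 111 hours.
Min-entry greedy (repeatedly take the single cheapest remaining cell) gives 118 hours, worse by 7.
Next-best assignment: Foxtrot crew→North site, Delta crew→West site, Hotel crew→Harbor site, Golf crew→Ridge site, Alpha crew→South site, Sierra crew→Central site = 115 hours.
Swapping Alpha crew↔Foxtrot crew (Alpha crew→North site 29 hours, Foxtrot crew→Harbor site 35 hours) adds 30.
No other one-to-one assignment undercuts 111 hours.

Minimum total: 111 hours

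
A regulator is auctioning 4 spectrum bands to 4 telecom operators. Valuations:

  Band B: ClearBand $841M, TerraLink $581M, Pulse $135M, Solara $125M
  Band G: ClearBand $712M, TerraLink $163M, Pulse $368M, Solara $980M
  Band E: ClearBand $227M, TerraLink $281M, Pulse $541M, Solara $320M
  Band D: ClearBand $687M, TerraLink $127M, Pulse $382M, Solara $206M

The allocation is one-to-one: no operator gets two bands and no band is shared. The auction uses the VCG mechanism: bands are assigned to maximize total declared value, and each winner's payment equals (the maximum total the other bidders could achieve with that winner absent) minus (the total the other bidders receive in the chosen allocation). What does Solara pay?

Efficient allocation: ClearBand→Band D ($687M), TerraLink→Band B ($581M), Pulse→Band E ($541M), Solara→Band G ($980M); total welfare W = $2789M.
Solara receives Band G at value $980M, so the others get W − 980 = $1809M.
Without Solara: best allocation of the remaining 3 bidders over all 4 bands is ClearBand→Band G ($712M), TerraLink→Band B ($581M), Pulse→Band E ($541M), total $1834M.
VCG payment = (others' best without Solara) − (others' welfare with Solara) = 1834 − 1809 = $25M.

Solara pays $25M.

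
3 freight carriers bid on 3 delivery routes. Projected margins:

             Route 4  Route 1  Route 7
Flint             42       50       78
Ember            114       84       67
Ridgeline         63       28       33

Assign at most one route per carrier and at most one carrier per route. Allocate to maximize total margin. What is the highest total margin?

Maximum total: $225k

Optimal: Flint→Route 7 ($78k), Ember→Route 1 ($84k), Ridgeline→Route 4 ($63k) — total 78+84+63 = $225k.
Column-greedy (each route in turn goes to its best remaining carrier) gives $197k, worse by 28.
Swapping Ember↔Flint (Ember→Route 7 $67k, Flint→Route 1 $50k) loses 45.
Checked against all permutations: $225k is optimal.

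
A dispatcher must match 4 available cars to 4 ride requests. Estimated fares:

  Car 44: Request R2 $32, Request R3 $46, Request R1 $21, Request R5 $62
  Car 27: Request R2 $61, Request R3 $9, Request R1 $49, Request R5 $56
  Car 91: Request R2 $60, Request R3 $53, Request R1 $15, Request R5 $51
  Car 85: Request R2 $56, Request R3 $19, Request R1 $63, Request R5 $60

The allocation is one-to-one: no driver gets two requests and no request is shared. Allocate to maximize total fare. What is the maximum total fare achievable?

Max total: $239

Optimal: Car 44→Request R5 ($62), Car 27→Request R2 ($61), Car 91→Request R3 ($53), Car 85→Request R1 ($63) — total 62+61+53+63 = $239.
Next-best assignment: Car 44→Request R3, Car 27→Request R5, Car 91→Request R2, Car 85→Request R1 = $225.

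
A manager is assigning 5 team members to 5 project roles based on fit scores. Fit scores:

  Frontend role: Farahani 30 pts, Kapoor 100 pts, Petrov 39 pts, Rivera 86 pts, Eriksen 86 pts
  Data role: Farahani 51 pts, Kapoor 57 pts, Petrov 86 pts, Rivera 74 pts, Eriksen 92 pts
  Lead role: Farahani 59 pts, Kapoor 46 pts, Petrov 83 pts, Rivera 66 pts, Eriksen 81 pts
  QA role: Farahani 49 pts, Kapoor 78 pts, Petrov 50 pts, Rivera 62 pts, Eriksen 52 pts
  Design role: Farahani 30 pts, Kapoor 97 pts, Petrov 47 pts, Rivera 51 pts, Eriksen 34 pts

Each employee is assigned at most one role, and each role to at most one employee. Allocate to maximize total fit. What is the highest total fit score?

Maximum total: 407 pts

Optimal: Farahani→QA role (49 pts), Kapoor→Design role (97 pts), Petrov→Lead role (83 pts), Rivera→Frontend role (86 pts), Eriksen→Data role (92 pts) — total 49+97+83+86+92 = 407 pts.
Max-entry greedy (repeatedly take the single best remaining cell) gives 367 pts, worse by 40.
Next-best assignment: Farahani→QA role, Kapoor→Design role, Petrov→Data role, Rivera→Frontend role, Eriksen→Lead role = 399 pts.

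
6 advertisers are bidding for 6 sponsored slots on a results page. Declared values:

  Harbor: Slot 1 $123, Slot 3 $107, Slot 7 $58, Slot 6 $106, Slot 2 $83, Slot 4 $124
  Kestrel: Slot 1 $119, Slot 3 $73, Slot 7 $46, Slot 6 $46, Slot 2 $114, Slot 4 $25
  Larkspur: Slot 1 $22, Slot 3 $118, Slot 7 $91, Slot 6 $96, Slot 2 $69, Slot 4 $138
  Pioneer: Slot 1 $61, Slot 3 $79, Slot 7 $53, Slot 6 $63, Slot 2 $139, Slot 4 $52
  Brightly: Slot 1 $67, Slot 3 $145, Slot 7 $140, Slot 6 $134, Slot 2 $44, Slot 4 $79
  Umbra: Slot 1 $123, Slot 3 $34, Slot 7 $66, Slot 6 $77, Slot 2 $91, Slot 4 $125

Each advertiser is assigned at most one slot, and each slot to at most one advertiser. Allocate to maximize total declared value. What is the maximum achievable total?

This is the linear assignment problem.
Optimal: Harbor→Slot 6 ($106), Kestrel→Slot 1 ($119), Larkspur→Slot 3 ($118), Pioneer→Slot 2 ($139), Brightly→Slot 7 ($140), Umbra→Slot 4 ($125) — total 106+119+118+139+140+125 = $747.

Max total: $747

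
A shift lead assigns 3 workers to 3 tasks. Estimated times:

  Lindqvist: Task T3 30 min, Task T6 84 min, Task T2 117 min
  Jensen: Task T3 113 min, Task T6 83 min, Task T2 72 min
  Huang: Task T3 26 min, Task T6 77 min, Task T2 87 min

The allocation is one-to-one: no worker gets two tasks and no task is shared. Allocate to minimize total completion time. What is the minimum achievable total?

Treat this as an assignment problem: match each worker to one task.
Optimal: Lindqvist→Task T3 (30 min), Jensen→Task T2 (72 min), Huang→Task T6 (77 min) — total 30+72+77 = 179 min.
Min-entry greedy (repeatedly take the single cheapest remaining cell) gives 182 min, worse by 3.
Next-best assignment: Lindqvist→Task T6, Jensen→Task T2, Huang→Task T3 = 182 min.
Swapping Lindqvist↔Jensen (Lindqvist→Task T2 117 min, Jensen→Task T3 113 min) adds 128.
Every other assignment is strictly worse.

Min total: 179 min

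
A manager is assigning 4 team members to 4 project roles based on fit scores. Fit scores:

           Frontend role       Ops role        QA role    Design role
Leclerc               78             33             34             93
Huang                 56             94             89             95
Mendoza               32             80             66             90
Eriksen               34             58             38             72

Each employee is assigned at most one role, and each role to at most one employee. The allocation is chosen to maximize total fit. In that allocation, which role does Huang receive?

Huang receives QA role.

This is a one-to-one assignment (maximum-weight bipartite matching).
Optimal: Leclerc→Frontend role (78 pts), Huang→QA role (89 pts), Mendoza→Ops role (80 pts), Eriksen→Design role (72 pts) — total 78+89+80+72 = 319 pts.
Max-entry greedy (repeatedly take the single best remaining cell) gives 291 pts, worse by 28.
Swapping Mendoza↔Eriksen (Mendoza→Design role 90 pts, Eriksen→Ops role 58 pts) loses 4.
No other one-to-one assignment exceeds 319 pts.
Huang's own top role is Design role (95 pts), but forcing Huang→Design role and reassigning the rest optimally gives only 297 pts — worse by 22.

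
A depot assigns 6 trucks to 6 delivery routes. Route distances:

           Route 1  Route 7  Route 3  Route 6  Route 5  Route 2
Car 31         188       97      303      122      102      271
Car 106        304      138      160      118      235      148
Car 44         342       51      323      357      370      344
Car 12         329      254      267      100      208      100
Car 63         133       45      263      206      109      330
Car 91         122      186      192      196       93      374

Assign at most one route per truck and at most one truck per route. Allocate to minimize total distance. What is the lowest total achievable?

Min total: 659 km

Optimal: Car 31→Route 6 (122 km), Car 106→Route 3 (160 km), Car 44→Route 7 (51 km), Car 12→Route 2 (100 km), Car 63→Route 1 (133 km), Car 91→Route 5 (93 km) — total 122+160+51+100+133+93 = 659 km.
Row-greedy (each truck in turn takes its cheapest remaining route) gives 869 km, worse by 210.
No other one-to-one assignment undercuts 659 km.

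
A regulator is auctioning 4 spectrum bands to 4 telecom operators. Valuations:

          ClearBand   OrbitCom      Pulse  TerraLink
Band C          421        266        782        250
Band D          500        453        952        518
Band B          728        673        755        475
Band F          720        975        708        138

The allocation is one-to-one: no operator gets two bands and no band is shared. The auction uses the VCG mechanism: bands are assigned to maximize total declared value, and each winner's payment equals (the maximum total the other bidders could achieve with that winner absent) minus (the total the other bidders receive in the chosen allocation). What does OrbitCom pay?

Efficient allocation: ClearBand→Band B ($728M), OrbitCom→Band F ($975M), Pulse→Band C ($782M), TerraLink→Band D ($518M); total welfare W = $3003M.
OrbitCom receives Band F at value $975M, so the others get W − 975 = $2028M.
Without OrbitCom: best allocation of the remaining 3 bidders over all 4 bands is ClearBand→Band F ($720M), Pulse→Band D ($952M), TerraLink→Band B ($475M), total $2147M.
VCG payment = (others' best without OrbitCom) − (others' welfare with OrbitCom) = 2147 − 2028 = $119M.

OrbitCom pays $119M.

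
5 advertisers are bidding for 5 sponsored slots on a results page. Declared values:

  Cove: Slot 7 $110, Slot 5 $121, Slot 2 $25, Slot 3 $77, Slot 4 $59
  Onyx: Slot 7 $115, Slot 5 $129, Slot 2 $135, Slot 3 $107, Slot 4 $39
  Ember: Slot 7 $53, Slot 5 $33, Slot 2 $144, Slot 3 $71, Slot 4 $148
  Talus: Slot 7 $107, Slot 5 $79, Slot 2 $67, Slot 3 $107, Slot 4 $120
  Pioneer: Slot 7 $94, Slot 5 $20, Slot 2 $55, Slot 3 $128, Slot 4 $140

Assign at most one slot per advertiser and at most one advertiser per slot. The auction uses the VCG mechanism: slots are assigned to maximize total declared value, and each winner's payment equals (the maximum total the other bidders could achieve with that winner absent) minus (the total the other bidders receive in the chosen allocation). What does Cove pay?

Cove pays $3.

Efficient allocation: Cove→Slot 5 ($121), Onyx→Slot 2 ($135), Ember→Slot 4 ($148), Talus→Slot 7 ($107), Pioneer→Slot 3 ($128); total welfare W = $639.
Cove receives Slot 5 at value $121, so the others get W − 121 = $518.
Without Cove: best allocation of the remaining 4 bidders over all 5 slots is Onyx→Slot 5 ($129), Ember→Slot 2 ($144), Talus→Slot 4 ($120), Pioneer→Slot 3 ($128), total $521.
VCG payment = (others' best without Cove) − (others' welfare with Cove) = 521 − 518 = $3.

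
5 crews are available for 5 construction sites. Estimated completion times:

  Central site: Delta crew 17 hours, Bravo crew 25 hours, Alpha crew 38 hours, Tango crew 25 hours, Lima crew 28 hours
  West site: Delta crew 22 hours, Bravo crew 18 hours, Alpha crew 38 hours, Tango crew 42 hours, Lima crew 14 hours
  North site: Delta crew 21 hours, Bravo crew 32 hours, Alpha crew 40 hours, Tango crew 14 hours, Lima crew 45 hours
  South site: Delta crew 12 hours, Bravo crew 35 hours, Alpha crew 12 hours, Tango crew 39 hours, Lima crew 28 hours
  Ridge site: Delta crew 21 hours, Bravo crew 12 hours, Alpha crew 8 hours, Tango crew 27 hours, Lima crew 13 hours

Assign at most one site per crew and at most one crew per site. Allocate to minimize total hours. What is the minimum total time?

Min total: 69 hours

This is the linear assignment problem.
Optimal: Delta crew→Central site (17 hours), Bravo crew→Ridge site (12 hours), Alpha crew→South site (12 hours), Tango crew→North site (14 hours), Lima crew→West site (14 hours) — total 17+12+12+14+14 = 69 hours.
Row-greedy (each crew in turn takes its cheapest remaining site) gives 90 hours, worse by 21.
No other one-to-one assignment undercuts 69 hours.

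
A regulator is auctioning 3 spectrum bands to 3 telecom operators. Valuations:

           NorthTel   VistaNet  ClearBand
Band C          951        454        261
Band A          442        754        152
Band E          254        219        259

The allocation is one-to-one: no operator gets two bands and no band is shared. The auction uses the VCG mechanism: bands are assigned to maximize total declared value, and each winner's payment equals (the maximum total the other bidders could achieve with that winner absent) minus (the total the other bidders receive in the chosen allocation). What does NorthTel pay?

NorthTel pays $2M.

Efficient allocation: NorthTel→Band C ($951M), VistaNet→Band A ($754M), ClearBand→Band E ($259M); total welfare W = $1964M.
NorthTel receives Band C at value $951M, so the others get W − 951 = $1013M.
Without NorthTel: best allocation of the remaining 2 bidders over all 3 bands is VistaNet→Band A ($754M), ClearBand→Band C ($261M), total $1015M.
VCG payment = (others' best without NorthTel) − (others' welfare with NorthTel) = 1015 − 1013 = $2M.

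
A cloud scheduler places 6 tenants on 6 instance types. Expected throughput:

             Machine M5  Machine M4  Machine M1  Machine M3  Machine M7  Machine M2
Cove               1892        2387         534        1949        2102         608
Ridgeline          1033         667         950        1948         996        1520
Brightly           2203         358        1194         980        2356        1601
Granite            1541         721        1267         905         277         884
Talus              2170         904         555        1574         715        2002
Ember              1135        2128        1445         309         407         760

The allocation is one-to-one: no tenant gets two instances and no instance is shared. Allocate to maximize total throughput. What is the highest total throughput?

Maximum total: 11679 ops/s

Optimal: Cove→Machine M4 (2387 ops/s), Ridgeline→Machine M3 (1948 ops/s), Brightly→Machine M7 (2356 ops/s), Granite→Machine M5 (1541 ops/s), Talus→Machine M2 (2002 ops/s), Ember→Machine M1 (1445 ops/s) — total 2387+1948+2356+1541+2002+1445 = 11679 ops/s.
Swapping Brightly↔Talus (Brightly→Machine M2 1601 ops/s, Talus→Machine M7 715 ops/s) loses 2042.
Every other assignment is strictly worse.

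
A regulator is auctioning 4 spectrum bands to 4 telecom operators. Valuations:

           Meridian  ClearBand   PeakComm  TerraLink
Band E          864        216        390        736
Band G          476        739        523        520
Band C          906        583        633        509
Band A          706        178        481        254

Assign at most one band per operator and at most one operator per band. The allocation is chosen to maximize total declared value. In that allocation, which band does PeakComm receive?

PeakComm receives Band A.

Optimal: Meridian→Band C ($906M), ClearBand→Band G ($739M), PeakComm→Band A ($481M), TerraLink→Band E ($736M) — total 906+739+481+736 = $2862M.
Column-greedy (each band in turn goes to its best remaining operator) gives $2490M, worse by 372.
PeakComm's own top band is Band C ($633M), but forcing PeakComm→Band C and reassigning the rest optimally gives only $2814M — worse by 48.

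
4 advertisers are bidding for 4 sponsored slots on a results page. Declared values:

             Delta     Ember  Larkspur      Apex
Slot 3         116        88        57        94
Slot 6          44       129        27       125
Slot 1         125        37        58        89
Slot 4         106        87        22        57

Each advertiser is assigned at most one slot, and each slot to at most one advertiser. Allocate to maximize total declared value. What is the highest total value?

Max total: $394

This is a one-to-one assignment (maximum-weight bipartite matching).
Optimal: Delta→Slot 1 ($125), Ember→Slot 4 ($87), Larkspur→Slot 3 ($57), Apex→Slot 6 ($125) — total 125+87+57+125 = $394.
Column-greedy (each slot in turn goes to its best remaining advertiser) gives $356, worse by 38.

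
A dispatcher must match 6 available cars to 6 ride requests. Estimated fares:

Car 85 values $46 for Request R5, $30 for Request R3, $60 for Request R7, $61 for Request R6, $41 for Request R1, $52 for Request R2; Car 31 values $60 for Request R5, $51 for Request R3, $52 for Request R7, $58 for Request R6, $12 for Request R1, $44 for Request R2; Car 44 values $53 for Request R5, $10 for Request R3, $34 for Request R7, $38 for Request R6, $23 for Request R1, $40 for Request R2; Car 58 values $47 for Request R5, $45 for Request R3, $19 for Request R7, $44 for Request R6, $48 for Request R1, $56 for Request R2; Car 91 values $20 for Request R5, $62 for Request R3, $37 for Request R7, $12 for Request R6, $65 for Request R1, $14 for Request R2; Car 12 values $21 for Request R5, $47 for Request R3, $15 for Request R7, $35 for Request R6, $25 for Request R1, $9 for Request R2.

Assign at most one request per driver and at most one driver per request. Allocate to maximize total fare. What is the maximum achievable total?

This is the linear assignment problem.
Optimal: Car 85→Request R7 ($60), Car 31→Request R6 ($58), Car 44→Request R5 ($53), Car 58→Request R2 ($56), Car 91→Request R1 ($65), Car 12→Request R3 ($47) — total 60+58+53+56+65+47 = $339.
Row-greedy (each driver in turn takes its best remaining request) gives $286, worse by 53.
Swapping Car 58↔Car 44 (Car 58→Request R5 $47, Car 44→Request R2 $40) loses 22.

Max total: $339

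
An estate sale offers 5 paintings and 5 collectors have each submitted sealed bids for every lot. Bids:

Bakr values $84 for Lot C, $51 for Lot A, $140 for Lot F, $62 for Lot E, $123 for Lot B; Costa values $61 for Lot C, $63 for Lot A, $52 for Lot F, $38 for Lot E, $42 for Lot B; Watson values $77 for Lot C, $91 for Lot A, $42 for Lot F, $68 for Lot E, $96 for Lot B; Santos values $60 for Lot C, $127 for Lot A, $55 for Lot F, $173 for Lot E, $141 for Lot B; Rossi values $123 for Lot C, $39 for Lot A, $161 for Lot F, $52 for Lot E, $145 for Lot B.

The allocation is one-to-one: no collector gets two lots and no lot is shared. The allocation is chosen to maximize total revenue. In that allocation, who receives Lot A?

This is a one-to-one assignment (maximum-weight bipartite matching).
Optimal: Bakr→Lot F ($140), Costa→Lot C ($61), Watson→Lot A ($91), Santos→Lot E ($173), Rossi→Lot B ($145) — total 140+61+91+173+145 = $610.
Column-greedy (each lot in turn goes to its best remaining collector) gives $500, worse by 110.
Swapping Costa↔Bakr (Costa→Lot F $52, Bakr→Lot C $84) loses 65.
Watson's own top lot is Lot B ($96), but forcing Watson→Lot B and reassigning the rest optimally gives only $595 — worse by 15.

Watson receives Lot A.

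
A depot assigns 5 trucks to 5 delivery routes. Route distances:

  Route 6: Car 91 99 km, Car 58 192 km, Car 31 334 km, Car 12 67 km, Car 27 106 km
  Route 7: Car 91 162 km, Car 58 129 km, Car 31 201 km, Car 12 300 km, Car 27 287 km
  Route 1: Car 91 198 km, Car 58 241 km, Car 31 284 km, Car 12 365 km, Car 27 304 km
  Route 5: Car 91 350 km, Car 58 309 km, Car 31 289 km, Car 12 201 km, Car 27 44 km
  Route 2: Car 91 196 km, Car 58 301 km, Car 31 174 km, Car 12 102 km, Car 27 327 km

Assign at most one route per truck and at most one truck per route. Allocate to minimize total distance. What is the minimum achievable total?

Optimal: Car 91→Route 1 (198 km), Car 58→Route 7 (129 km), Car 31→Route 2 (174 km), Car 12→Route 6 (67 km), Car 27→Route 5 (44 km) — total 198+129+174+67+44 = 612 km.
Row-greedy (each truck in turn takes its cheapest remaining route) gives 907 km, worse by 295.

Minimum total: 612 km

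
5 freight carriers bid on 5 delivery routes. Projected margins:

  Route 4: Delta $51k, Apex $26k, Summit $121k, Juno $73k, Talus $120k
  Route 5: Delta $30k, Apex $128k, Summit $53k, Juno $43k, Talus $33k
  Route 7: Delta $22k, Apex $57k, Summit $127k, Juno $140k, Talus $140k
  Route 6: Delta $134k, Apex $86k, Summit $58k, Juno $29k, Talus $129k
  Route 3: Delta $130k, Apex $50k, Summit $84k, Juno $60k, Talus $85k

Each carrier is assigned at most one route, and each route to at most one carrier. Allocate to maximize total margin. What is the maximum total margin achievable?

Maximum total: $648k

This is a one-to-one assignment (maximum-weight bipartite matching).
Optimal: Delta→Route 3 ($130k), Apex→Route 5 ($128k), Summit→Route 4 ($121k), Juno→Route 7 ($140k), Talus→Route 6 ($129k) — total 130+128+121+140+129 = $648k.
Max-entry greedy (repeatedly take the single best remaining cell) gives $608k, worse by 40.
Next-best assignment: Delta→Route 6, Apex→Route 5, Summit→Route 4, Juno→Route 7, Talus→Route 3 = $608k.
Swapping Summit↔Apex (Summit→Route 5 $53k, Apex→Route 4 $26k) loses 170.
Checked against all permutations: $648k is optimal.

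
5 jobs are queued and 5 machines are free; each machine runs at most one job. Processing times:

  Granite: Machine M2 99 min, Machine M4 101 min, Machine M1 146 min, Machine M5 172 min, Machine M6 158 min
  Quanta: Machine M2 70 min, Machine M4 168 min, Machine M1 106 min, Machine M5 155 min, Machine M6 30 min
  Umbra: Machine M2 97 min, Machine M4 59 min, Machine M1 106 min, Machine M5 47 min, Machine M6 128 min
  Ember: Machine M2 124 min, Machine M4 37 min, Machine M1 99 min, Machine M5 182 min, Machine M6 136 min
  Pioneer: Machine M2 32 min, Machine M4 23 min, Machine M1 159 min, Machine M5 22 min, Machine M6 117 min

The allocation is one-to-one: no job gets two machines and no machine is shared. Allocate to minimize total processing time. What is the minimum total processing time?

Min total: 292 min

Optimal: Granite→Machine M1 (146 min), Quanta→Machine M6 (30 min), Umbra→Machine M5 (47 min), Ember→Machine M4 (37 min), Pioneer→Machine M2 (32 min) — total 146+30+47+37+32 = 292 min.
Swapping Umbra↔Pioneer (Umbra→Machine M2 97 min, Pioneer→Machine M5 22 min) adds 40.
Checked against all permutations: 292 min is optimal.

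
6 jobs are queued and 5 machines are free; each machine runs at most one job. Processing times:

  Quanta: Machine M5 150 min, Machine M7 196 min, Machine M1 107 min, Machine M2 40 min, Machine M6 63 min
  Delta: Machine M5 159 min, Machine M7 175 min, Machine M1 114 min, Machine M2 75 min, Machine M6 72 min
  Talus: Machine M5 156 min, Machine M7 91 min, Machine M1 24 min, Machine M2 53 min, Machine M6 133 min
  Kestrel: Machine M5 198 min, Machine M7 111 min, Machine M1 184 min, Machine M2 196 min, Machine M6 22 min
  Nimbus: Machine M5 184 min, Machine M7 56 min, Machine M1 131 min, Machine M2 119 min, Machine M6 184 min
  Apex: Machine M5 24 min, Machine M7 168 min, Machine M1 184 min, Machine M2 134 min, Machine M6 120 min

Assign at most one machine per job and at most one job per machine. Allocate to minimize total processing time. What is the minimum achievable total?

Min total: 166 min

Optimal: Apex→Machine M5 (24 min), Nimbus→Machine M7 (56 min), Talus→Machine M1 (24 min), Quanta→Machine M2 (40 min), Kestrel→Machine M6 (22 min) — total 24+56+24+40+22 = 166 min.
Row-greedy (each job in turn takes its cheapest remaining machine) gives 431 min, worse by 265.
Next-best assignment: Apex→Machine M5, Nimbus→Machine M7, Talus→Machine M1, Delta→Machine M2, Kestrel→Machine M6 = 201 min.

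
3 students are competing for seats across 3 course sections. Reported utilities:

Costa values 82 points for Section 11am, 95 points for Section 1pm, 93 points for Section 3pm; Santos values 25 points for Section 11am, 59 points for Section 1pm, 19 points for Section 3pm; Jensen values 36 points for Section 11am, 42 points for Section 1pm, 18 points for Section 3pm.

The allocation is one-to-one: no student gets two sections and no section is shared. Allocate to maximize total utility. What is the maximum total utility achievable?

Max total: 188 points

Optimal: Costa→Section 3pm (93 points), Santos→Section 1pm (59 points), Jensen→Section 11am (36 points) — total 93+59+36 = 188 points.
Column-greedy (each section in turn goes to its best remaining student) gives 159 points, worse by 29.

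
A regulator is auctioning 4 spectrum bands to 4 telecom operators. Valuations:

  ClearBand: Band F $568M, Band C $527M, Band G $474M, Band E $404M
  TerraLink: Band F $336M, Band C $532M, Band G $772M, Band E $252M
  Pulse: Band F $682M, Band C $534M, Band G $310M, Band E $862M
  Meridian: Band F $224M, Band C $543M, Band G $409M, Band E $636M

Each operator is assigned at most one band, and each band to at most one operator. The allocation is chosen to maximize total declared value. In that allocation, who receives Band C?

Meridian receives Band C.

Optimal: ClearBand→Band F ($568M), TerraLink→Band G ($772M), Pulse→Band E ($862M), Meridian→Band C ($543M) — total 568+772+862+543 = $2745M.
Column-greedy (each band in turn goes to its best remaining operator) gives $2401M, worse by 344.
Swapping TerraLink↔ClearBand (TerraLink→Band F $336M, ClearBand→Band G $474M) loses 530.
Meridian's own top band is Band E ($636M), but forcing Meridian→Band E and reassigning the rest optimally gives only $2617M — worse by 128.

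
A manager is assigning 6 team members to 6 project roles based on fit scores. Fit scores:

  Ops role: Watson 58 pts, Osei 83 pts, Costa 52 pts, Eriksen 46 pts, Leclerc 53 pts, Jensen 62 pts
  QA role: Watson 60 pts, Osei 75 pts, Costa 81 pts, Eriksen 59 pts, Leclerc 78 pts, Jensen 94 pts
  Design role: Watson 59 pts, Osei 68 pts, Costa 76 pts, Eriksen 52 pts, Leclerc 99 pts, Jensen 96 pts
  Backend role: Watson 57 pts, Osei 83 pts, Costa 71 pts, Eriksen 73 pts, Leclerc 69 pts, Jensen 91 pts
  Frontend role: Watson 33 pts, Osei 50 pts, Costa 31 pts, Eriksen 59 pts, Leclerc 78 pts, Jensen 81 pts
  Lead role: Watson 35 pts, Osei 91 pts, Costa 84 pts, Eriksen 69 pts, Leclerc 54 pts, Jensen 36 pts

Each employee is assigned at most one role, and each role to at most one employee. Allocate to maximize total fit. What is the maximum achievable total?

Maximum total: 483 pts

This is a one-to-one assignment (maximum-weight bipartite matching).
Optimal: Watson→Ops role (58 pts), Osei→Lead role (91 pts), Costa→QA role (81 pts), Eriksen→Backend role (73 pts), Leclerc→Design role (99 pts), Jensen→Frontend role (81 pts) — total 58+91+81+73+99+81 = 483 pts.
Column-greedy (each role in turn goes to its best remaining employee) gives 466 pts, worse by 17.
Swapping Osei↔Costa (Osei→QA role 75 pts, Costa→Lead role 84 pts) loses 13.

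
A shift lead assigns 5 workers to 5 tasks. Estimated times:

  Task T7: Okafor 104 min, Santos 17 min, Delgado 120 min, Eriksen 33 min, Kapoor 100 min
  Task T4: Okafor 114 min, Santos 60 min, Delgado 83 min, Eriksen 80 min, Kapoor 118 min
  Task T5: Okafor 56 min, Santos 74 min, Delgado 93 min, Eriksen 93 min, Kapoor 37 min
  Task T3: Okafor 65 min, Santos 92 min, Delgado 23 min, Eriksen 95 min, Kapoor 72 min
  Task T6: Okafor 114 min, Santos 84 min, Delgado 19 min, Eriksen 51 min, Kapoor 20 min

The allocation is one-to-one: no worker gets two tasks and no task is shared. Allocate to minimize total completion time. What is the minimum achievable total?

Minimum total: 192 min

This is the linear assignment problem.
Optimal: Okafor→Task T5 (56 min), Santos→Task T4 (60 min), Delgado→Task T3 (23 min), Eriksen→Task T7 (33 min), Kapoor→Task T6 (20 min) — total 56+60+23+33+20 = 192 min.
Min-entry greedy (repeatedly take the single cheapest remaining cell) gives 218 min, worse by 26.
Next-best assignment: Okafor→Task T5, Santos→Task T7, Delgado→Task T3, Eriksen→Task T4, Kapoor→Task T6 = 196 min.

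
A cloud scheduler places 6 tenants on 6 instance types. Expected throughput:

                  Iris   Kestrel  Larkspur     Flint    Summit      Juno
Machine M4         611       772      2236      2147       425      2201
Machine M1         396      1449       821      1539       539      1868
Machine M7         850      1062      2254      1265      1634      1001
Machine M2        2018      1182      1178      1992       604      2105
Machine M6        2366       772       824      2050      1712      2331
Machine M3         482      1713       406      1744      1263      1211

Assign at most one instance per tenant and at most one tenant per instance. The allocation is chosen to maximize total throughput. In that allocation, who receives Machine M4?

This is a one-to-one assignment (maximum-weight bipartite matching).
Optimal: Iris→Machine M6 (2366 ops/s), Kestrel→Machine M3 (1713 ops/s), Larkspur→Machine M4 (2236 ops/s), Flint→Machine M2 (1992 ops/s), Summit→Machine M7 (1634 ops/s), Juno→Machine M1 (1868 ops/s) — total 2366+1713+2236+1992+1634+1868 = 11809 ops/s.
Column-greedy (each instance in turn goes to its best remaining tenant) gives 11519 ops/s, worse by 290.
Swapping Larkspur↔Summit (Larkspur→Machine M7 2254 ops/s, Summit→Machine M4 425 ops/s) loses 1191.
No other one-to-one assignment exceeds 11809 ops/s.
Larkspur's own top instance is Machine M7 (2254 ops/s), but forcing Larkspur→Machine M7 and reassigning the rest optimally gives only 11712 ops/s — worse by 97.

Larkspur receives Machine M4.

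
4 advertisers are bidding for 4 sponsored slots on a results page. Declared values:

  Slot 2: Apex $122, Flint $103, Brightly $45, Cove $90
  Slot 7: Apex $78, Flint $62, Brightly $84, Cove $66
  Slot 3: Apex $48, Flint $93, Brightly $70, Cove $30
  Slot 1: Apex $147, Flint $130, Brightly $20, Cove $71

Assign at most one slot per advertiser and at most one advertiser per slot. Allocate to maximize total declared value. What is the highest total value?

This is the linear assignment problem.
Optimal: Apex→Slot 1 ($147), Flint→Slot 3 ($93), Brightly→Slot 7 ($84), Cove→Slot 2 ($90) — total 147+93+84+90 = $414.
Next-best assignment: Apex→Slot 2, Flint→Slot 1, Brightly→Slot 3, Cove→Slot 7 = $388.
Swapping Brightly↔Cove (Brightly→Slot 2 $45, Cove→Slot 7 $66) loses 63.

Maximum total: $414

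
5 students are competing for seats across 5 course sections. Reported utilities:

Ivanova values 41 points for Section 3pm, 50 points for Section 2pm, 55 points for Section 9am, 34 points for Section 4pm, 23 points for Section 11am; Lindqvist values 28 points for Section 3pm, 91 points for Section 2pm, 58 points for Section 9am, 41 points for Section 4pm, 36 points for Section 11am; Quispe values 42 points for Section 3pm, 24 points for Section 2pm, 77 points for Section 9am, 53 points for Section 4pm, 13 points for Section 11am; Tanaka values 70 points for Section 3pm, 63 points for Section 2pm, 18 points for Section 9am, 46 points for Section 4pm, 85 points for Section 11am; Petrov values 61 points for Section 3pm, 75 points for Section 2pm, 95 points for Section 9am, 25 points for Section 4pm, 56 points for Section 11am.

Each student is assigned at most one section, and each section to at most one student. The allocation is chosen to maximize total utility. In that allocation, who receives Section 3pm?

Ivanova receives Section 3pm.

Optimal: Ivanova→Section 3pm (41 points), Lindqvist→Section 2pm (91 points), Quispe→Section 4pm (53 points), Tanaka→Section 11am (85 points), Petrov→Section 9am (95 points) — total 41+91+53+85+95 = 365 points.
No other one-to-one assignment exceeds 365 points.
Ivanova's own top section is Section 9am (55 points), but forcing Ivanova→Section 9am and reassigning the rest optimally gives only 345 points — worse by 20.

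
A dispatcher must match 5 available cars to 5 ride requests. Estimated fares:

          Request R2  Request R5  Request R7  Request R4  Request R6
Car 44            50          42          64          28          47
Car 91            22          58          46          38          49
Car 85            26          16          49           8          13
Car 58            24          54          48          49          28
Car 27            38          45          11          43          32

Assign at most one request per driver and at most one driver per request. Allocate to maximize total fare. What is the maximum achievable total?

Optimal: Car 44→Request R2 ($50), Car 91→Request R6 ($49), Car 85→Request R7 ($49), Car 58→Request R5 ($54), Car 27→Request R4 ($43) — total 50+49+49+54+43 = $245.
Row-greedy (each driver in turn takes its best remaining request) gives $229, worse by 16.

Maximum total: $245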